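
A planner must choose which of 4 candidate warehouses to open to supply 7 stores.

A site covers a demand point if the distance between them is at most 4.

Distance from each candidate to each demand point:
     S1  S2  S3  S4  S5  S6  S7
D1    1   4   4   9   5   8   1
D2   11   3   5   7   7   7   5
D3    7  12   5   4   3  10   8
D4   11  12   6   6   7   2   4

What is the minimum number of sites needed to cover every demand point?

Coverage sets (demand points within 4 of each site):
  D1: {S1, S2, S3, S7}
  D2: {S2}
  D3: {S4, S5}
  D4: {S6, S7}
No 2 sites suffice: every size-2 union leaves at least one demand point uncovered.
But {D1, D3, D4} covers everything, so the minimum is 3.

3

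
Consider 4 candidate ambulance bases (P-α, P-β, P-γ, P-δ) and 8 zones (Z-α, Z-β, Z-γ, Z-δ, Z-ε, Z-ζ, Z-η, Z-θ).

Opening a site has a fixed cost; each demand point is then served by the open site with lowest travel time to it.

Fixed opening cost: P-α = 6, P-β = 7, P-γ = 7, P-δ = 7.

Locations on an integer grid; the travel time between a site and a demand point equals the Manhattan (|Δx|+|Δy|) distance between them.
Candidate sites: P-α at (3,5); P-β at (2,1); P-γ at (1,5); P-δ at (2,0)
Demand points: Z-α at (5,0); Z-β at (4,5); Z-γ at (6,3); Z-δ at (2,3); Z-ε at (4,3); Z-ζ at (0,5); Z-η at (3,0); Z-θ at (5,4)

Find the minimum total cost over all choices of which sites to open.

Open {P-α, P-δ}: assign each demand point to its cheapest open site.
  Z-α→P-δ 3, Z-β→P-α 1, Z-γ→P-α 5, Z-δ→P-α 3, Z-ε→P-α 3, Z-ζ→P-α 3, Z-η→P-δ 1, Z-θ→P-α 3
  travel time 22, fixed 13 → total 35.
Compare {P-α}: travel time 30 + fixed 6 = 36.
Compare {P-α, P-β}: travel time 23 + fixed 13 = 36.
Compare {P-α, P-γ, P-δ}: travel time 20 + fixed 20 = 40.
All other subsets cost ≥ 36. Minimum total cost: 35.

35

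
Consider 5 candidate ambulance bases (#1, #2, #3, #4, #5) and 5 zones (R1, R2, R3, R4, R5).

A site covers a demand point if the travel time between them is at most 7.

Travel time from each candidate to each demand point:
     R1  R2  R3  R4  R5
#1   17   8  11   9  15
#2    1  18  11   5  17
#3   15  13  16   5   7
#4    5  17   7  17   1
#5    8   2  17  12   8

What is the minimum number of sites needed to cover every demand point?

Coverage sets (demand points within 7 of each site):
  #1: {}
  #2: {R1, R4}
  #3: {R4, R5}
  #4: {R1, R3, R5}
  #5: {R2}
No 2 sites suffice: every size-2 union leaves at least one demand point uncovered.
But {#2, #4, #5} covers everything, so the minimum is 3.

3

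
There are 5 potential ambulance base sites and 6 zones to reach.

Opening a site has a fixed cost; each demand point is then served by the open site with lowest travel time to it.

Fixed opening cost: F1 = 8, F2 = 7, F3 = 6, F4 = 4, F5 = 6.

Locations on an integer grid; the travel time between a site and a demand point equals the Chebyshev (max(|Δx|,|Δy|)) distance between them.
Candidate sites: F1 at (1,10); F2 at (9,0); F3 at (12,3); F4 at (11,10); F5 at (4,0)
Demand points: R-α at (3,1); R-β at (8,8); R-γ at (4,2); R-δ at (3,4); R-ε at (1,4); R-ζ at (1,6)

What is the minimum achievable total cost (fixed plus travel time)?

Open {F4, F5}: assign each demand point to its cheapest open site.
  R-α→F5 1, R-β→F4 3, R-γ→F5 2, R-δ→F5 4, R-ε→F5 4, R-ζ→F5 6
  travel time 20, fixed 10 → total 30.
Compare {F5}: travel time 25 + fixed 6 = 31.
Compare {F3, F5}: travel time 22 + fixed 12 = 34.
Compare {F1, F5}: travel time 22 + fixed 14 = 36.
All other subsets cost ≥ 31. Minimum total cost: 30.

30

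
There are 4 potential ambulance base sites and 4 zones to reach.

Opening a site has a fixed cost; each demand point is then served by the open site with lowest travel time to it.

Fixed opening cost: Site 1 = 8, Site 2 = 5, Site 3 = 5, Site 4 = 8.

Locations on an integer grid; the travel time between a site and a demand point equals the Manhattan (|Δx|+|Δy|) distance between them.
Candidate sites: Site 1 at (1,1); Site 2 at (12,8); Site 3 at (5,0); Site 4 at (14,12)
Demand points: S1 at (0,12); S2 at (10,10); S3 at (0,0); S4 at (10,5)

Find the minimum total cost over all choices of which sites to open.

Open {Site 1, Site 2}: assign each demand point to its cheapest open site.
  S1→Site 1 12, S2→Site 2 4, S3→Site 1 2, S4→Site 2 5
  travel time 23, fixed 13 → total 36.
Compare {Site 2, Site 3}: travel time 30 + fixed 10 = 40.
Compare {Site 1, Site 2, Site 3}: travel time 23 + fixed 18 = 41.
Compare {Site 1, Site 2, Site 4}: travel time 23 + fixed 21 = 44.
All other subsets cost ≥ 40. Minimum total cost: 36.

36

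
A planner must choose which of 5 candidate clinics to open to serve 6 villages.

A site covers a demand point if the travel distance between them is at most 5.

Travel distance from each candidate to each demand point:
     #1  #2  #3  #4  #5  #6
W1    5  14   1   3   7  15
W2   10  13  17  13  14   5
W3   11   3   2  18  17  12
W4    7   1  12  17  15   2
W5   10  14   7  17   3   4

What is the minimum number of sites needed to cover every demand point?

Coverage sets (demand points within 5 of each site):
  W1: {#1, #3, #4}
  W2: {#6}
  W3: {#2, #3}
  W4: {#2, #6}
  W5: {#5, #6}
No 2 sites suffice: every size-2 union leaves at least one demand point uncovered.
But {W1, W3, W5} covers everything, so the minimum is 3.

3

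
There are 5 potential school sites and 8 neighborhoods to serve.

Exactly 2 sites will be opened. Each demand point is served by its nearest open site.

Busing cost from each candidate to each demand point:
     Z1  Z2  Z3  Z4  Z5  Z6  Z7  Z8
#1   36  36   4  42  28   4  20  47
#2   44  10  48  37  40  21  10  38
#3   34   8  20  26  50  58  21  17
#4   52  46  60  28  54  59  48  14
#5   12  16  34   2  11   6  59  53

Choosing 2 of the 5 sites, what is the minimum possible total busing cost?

Open {#3, #5}.
  Z1→#5 12, Z2→#3 8, Z3→#3 20, Z4→#5 2, Z5→#5 11, Z6→#5 6, Z7→#3 21, Z8→#3 17  ⇒ total 97.
Compare {#1, #5}: total 116.
Compare {#2, #5}: total 123.
No size-2 selection does better; minimum is 97.

97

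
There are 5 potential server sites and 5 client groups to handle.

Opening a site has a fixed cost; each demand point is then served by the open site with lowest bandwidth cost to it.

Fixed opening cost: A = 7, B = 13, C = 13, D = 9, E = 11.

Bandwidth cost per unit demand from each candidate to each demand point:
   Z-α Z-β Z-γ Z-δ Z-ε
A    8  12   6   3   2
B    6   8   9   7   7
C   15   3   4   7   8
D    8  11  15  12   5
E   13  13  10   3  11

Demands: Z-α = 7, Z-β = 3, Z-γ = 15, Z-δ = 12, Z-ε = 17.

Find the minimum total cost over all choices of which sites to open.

214

Open {A, B, C}: assign each demand point to its cheapest open site.
  Z-α→B 7×6=42, Z-β→C 3×3=9, Z-γ→C 15×4=60, Z-δ→A 12×3=36, Z-ε→A 17×2=34
  bandwidth cost 181, fixed 33 → total 214.
Compare {A, C}: bandwidth cost 195 + fixed 20 = 215.
Compare {A, B, C, D}: bandwidth cost 181 + fixed 42 = 223.
Compare {A, C, D}: bandwidth cost 195 + fixed 29 = 224.
All other subsets cost ≥ 215. Minimum total cost: 214.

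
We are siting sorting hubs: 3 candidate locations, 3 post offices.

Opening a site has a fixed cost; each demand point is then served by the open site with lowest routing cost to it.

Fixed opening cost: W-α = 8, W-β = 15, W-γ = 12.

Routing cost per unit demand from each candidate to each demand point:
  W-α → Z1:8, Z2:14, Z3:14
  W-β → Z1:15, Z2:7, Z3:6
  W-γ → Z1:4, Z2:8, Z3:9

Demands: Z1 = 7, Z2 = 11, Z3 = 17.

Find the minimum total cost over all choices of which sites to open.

234

Open {W-β, W-γ}: assign each demand point to its cheapest open site.
  Z1→W-γ 7×4=28, Z2→W-β 11×7=77, Z3→W-β 17×6=102
  routing cost 207, fixed 27 → total 234.
Compare {W-α, W-β, W-γ}: routing cost 207 + fixed 35 = 242.
Compare {W-α, W-β}: routing cost 235 + fixed 23 = 258.
Compare {W-γ}: routing cost 269 + fixed 12 = 281.
All other subsets cost ≥ 242. Minimum total cost: 234.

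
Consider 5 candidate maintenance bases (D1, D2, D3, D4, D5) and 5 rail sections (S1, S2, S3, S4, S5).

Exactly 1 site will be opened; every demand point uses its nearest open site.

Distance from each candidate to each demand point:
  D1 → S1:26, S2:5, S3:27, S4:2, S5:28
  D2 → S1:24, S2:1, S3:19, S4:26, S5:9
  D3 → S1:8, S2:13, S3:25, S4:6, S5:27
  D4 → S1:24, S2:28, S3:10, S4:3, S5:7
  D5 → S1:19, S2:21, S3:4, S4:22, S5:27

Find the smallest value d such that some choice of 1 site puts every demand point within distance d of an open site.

26

Open {D2}.
  Farthest demand point is S4 at distance 26 (to D2); all others are ≤ 26.
With {D3} the worst case is 27.
With {D5} the worst case is 27.
No size-1 selection achieves below 26.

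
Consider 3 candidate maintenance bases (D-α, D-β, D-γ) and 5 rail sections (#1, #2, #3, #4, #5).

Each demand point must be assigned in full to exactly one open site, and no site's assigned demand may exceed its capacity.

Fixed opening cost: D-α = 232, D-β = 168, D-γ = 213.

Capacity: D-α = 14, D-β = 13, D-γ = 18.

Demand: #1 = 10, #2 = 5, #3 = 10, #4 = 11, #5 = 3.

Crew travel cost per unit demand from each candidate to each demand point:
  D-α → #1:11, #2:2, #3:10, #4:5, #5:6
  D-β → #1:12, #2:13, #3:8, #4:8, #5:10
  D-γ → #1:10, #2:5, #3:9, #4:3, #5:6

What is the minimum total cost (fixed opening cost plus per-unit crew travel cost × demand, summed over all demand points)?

Open {D-α, D-β, D-γ}; cheapest assignment that respects the capacities:
  D-α (cap 14, load 13): #1, #5 — cost 10×11 + 3×6 = 128
  D-β (cap 13, load 10): #3 — cost 10×8 = 80
  D-γ (cap 18, load 16): #2, #4 — cost 5×5 + 11×3 = 58
  Shipping 266, fixed 613 → total 879.
  Any other capacity-feasible assignment to {D-α, D-β, D-γ} ships for at least 266.
Total demand is 39 and no other set of sites has combined capacity ≥ 39, so {D-α, D-β, D-γ} is the only feasible choice of open sites. Minimum: 879.

879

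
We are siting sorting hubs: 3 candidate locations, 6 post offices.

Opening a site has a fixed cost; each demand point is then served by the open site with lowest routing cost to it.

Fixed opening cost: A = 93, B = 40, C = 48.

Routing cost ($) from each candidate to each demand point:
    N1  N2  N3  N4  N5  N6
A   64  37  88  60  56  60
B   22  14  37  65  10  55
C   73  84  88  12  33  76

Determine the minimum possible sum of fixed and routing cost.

Open {B, C}: assign each demand point to its cheapest open site.
  N1→B 22, N2→B 14, N3→B 37, N4→C 12, N5→B 10, N6→B 55
  routing cost 150, fixed 88 → total 238.
Compare {B}: routing cost 203 + fixed 40 = 243.
Compare {A, B}: routing cost 198 + fixed 133 = 331.
Compare {A, B, C}: routing cost 150 + fixed 181 = 331.
All other subsets cost ≥ 243. Minimum total cost: 238.

238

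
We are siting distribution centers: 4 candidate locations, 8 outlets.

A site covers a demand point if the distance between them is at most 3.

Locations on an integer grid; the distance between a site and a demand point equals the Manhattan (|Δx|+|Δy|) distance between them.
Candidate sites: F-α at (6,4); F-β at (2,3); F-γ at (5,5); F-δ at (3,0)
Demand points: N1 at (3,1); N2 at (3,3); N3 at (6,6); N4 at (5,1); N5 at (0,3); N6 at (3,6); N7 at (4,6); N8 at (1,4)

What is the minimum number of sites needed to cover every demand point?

3

Coverage sets (demand points within 3 of each site):
  F-α: {N3}
  F-β: {N1, N2, N5, N8}
  F-γ: {N3, N6, N7}
  F-δ: {N1, N2, N4}
No 2 sites suffice: every size-2 union leaves at least one demand point uncovered.
But {F-β, F-γ, F-δ} covers everything, so the minimum is 3.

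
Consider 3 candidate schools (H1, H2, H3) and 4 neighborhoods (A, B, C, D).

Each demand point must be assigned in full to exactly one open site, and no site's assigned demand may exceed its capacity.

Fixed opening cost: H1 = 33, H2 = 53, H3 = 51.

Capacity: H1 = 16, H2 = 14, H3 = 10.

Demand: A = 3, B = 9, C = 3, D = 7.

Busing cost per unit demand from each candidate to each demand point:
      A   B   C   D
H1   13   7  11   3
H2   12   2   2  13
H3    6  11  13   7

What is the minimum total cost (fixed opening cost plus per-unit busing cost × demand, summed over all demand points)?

170

Open {H1, H2}; cheapest assignment that respects the capacities:
  H1 (cap 16, load 10): A, D — cost 3×13 + 7×3 = 60
  H2 (cap 14, load 12): B, C — cost 9×2 + 3×2 = 24
  Shipping 84, fixed 86 → total 170.
  Any other capacity-feasible assignment to {H1, H2} ships for at least 84.
Compare {H2, H3}: its best feasible assignment gives total 195.
Compare {H1, H2, H3}: its best feasible assignment gives total 200.
Every other set of open sites that can feasibly serve all demand totals ≥ 195 even under its best assignment. Minimum: 170.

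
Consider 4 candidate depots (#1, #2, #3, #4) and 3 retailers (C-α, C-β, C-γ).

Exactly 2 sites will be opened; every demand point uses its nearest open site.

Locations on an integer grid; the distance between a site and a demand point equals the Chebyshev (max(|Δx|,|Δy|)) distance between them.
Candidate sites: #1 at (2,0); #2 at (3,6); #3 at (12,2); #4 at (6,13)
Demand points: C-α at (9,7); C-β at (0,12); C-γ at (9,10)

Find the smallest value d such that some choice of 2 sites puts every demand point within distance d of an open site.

Open {#1, #2}.
  Farthest demand point is C-α at distance 6 (to #2); all others are ≤ 6.
With {#1, #4} the worst case is 6.
With {#2, #3} the worst case is 6.
No size-2 selection achieves below 6.

6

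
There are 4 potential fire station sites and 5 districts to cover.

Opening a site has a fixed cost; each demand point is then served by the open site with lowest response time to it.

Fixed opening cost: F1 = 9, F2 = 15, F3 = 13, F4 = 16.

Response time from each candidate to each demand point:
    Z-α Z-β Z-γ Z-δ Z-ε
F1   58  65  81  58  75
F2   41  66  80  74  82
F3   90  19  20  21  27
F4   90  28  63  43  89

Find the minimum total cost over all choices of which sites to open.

Open {F2, F3}: assign each demand point to its cheapest open site.
  Z-α→F2 41, Z-β→F3 19, Z-γ→F3 20, Z-δ→F3 21, Z-ε→F3 27
  response time 128, fixed 28 → total 156.
Compare {F1, F2, F3}: response time 128 + fixed 37 = 165.
Compare {F1, F3}: response time 145 + fixed 22 = 167.
Compare {F2, F3, F4}: response time 128 + fixed 44 = 172.
All other subsets cost ≥ 165. Minimum total cost: 156.

156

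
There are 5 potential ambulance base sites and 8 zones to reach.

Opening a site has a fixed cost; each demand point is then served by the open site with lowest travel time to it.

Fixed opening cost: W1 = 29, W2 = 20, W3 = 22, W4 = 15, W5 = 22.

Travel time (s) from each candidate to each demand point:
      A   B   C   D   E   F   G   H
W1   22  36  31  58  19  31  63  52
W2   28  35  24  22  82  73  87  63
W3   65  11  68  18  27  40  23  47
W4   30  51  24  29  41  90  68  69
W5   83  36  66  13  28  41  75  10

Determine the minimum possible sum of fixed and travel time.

233

Open {W1, W3, W5}: assign each demand point to its cheapest open site.
  A→W1 22, B→W3 11, C→W1 31, D→W5 13, E→W1 19, F→W1 31, G→W3 23, H→W5 10
  travel time 160, fixed 73 → total 233.
Compare {W3, W4, W5}: travel time 178 + fixed 59 = 237.
Compare {W2, W3, W5}: travel time 176 + fixed 64 = 240.
Compare {W1, W3, W4, W5}: travel time 153 + fixed 88 = 241.
All other subsets cost ≥ 237. Minimum total cost: 233.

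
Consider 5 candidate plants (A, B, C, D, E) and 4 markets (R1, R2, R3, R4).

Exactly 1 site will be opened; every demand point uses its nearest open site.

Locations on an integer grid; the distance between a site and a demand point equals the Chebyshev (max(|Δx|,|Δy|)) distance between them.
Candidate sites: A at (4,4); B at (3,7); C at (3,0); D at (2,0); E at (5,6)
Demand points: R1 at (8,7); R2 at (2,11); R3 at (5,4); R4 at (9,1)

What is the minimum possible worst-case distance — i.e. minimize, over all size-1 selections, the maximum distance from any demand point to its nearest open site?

Open {E}.
  Farthest demand point is R2 at distance 5 (to E); all others are ≤ 5.
With {B} the worst case is 6.
With {A} the worst case is 7.
No size-1 selection achieves below 5.

5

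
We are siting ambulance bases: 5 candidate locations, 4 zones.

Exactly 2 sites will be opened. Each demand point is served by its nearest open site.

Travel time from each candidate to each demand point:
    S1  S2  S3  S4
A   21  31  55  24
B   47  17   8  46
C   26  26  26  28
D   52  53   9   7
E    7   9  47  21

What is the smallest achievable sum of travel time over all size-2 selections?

Open {D, E}.
  S1→E 7, S2→E 9, S3→D 9, S4→D 7  ⇒ total 32.
Compare {B, E}: total 45.
Compare {C, E}: total 63.
No size-2 selection does better; minimum is 32.

32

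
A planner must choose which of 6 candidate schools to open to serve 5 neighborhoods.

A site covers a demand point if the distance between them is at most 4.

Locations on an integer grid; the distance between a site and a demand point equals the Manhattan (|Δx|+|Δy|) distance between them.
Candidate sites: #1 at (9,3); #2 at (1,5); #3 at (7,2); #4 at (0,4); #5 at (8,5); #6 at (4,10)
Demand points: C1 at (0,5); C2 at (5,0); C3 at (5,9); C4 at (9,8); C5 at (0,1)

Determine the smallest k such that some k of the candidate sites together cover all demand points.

Coverage sets (demand points within 4 of each site):
  #1: {}
  #2: {C1}
  #3: {C2}
  #4: {C1, C5}
  #5: {C4}
  #6: {C3}
No 3 sites suffice: every size-3 union leaves at least one demand point uncovered.
But {#3, #4, #5, #6} covers everything, so the minimum is 4.

4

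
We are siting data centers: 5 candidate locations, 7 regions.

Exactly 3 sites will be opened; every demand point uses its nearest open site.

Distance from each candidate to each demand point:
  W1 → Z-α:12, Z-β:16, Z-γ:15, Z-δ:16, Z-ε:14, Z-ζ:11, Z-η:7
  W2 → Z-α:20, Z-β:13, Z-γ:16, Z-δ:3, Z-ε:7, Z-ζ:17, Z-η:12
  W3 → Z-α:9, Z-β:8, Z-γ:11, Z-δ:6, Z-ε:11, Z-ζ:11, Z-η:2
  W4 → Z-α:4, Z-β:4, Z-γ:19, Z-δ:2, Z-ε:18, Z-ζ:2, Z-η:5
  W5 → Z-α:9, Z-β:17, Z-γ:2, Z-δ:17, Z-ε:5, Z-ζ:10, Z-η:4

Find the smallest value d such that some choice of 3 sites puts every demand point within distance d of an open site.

5

Open {W1, W4, W5}.
  Farthest demand point is Z-ε at distance 5 (to W5); all others are ≤ 5.
With {W2, W4, W5} the worst case is 5.
With {W3, W4, W5} the worst case is 5.
No size-3 selection achieves below 5.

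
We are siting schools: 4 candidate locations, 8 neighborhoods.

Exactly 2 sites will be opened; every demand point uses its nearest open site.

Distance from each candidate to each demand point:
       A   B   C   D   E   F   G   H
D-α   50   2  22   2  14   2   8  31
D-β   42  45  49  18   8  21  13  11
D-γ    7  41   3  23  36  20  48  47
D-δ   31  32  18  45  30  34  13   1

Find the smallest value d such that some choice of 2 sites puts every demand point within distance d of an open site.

Open {D-α, D-γ}.
  Farthest demand point is H at distance 31 (to D-α); all others are ≤ 31.
With {D-α, D-δ} the worst case is 31.
With {D-β, D-δ} the worst case is 32.
No size-2 selection achieves below 31.

31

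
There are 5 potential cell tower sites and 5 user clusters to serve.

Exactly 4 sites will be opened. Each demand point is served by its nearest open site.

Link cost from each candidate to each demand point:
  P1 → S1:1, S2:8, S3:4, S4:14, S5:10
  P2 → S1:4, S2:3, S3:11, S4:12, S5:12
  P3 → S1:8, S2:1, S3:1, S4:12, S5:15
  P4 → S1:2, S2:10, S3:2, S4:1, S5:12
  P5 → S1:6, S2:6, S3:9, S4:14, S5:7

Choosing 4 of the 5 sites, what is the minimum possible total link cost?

Open {P1, P3, P4, P5}.
  S1→P1 1, S2→P3 1, S3→P3 1, S4→P4 1, S5→P5 7  ⇒ total 11.
Compare {P2, P3, P4, P5}: total 12.
Compare {P1, P2, P3, P4}: total 14.
No size-4 selection does better; minimum is 11.

11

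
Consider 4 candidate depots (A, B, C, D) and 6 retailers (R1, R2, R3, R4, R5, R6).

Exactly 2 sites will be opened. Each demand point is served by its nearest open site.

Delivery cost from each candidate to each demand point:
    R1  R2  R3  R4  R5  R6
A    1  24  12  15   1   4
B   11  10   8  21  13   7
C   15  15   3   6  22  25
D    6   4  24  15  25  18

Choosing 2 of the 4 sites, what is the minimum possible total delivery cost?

Open {A, C}.
  R1→A 1, R2→C 15, R3→C 3, R4→C 6, R5→A 1, R6→A 4  ⇒ total 30.
Compare {A, D}: total 37.
Compare {A, B}: total 39.
No size-2 selection does better; minimum is 30.

30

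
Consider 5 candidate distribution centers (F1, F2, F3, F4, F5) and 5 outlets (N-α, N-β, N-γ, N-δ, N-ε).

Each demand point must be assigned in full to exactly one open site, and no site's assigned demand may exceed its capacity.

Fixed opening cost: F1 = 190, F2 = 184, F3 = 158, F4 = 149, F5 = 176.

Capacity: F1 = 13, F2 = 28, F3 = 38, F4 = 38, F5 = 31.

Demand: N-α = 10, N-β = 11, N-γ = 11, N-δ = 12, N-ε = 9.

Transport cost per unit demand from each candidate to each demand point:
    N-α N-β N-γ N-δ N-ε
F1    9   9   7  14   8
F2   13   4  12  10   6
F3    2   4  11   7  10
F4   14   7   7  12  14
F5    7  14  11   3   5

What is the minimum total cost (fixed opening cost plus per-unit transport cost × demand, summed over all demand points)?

600

Open {F3, F5}; cheapest assignment that respects the capacities:
  F3 (cap 38, load 32): N-α, N-β, N-γ — cost 10×2 + 11×4 + 11×11 = 185
  F5 (cap 31, load 21): N-δ, N-ε — cost 12×3 + 9×5 = 81
  Shipping 266, fixed 334 → total 600.
  Any other capacity-feasible assignment to {F3, F5} ships for at least 266.
Compare {F4, F5}: its best feasible assignment gives total 630.
Compare {F3, F4}: its best feasible assignment gives total 655.
Every other set of open sites that can feasibly serve all demand totals ≥ 630 even under its best assignment. Minimum: 600.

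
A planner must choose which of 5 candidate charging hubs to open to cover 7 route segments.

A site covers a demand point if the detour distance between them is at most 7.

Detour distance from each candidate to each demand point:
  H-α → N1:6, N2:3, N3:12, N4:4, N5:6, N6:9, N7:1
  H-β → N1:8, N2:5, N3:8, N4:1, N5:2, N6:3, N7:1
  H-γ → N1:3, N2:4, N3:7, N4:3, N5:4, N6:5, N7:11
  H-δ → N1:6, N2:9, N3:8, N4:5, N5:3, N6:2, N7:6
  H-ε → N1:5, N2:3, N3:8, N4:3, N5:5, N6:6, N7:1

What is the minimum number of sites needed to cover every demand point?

2

Coverage sets (demand points within 7 of each site):
  H-α: {N1, N2, N4, N5, N7}
  H-β: {N2, N4, N5, N6, N7}
  H-γ: {N1, N2, N3, N4, N5, N6}
  H-δ: {N1, N4, N5, N6, N7}
  H-ε: {N1, N2, N4, N5, N6, N7}
No single site covers all 7 demand points.
But {H-α, H-γ} covers everything, so the minimum is 2.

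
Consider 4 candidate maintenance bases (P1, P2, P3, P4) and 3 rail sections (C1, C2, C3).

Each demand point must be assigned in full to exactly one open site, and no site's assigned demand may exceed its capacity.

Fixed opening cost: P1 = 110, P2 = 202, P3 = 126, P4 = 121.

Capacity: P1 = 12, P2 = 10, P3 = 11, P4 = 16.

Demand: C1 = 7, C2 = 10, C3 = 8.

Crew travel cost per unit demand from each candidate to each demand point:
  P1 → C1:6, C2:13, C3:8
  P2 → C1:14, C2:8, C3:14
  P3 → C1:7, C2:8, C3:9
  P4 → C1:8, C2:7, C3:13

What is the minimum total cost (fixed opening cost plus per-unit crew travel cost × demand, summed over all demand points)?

487

Open {P3, P4}; cheapest assignment that respects the capacities:
  P3 (cap 11, load 10): C2 — cost 10×8 = 80
  P4 (cap 16, load 15): C1, C3 — cost 7×8 + 8×13 = 160
  Shipping 240, fixed 247 → total 487.
  Any other capacity-feasible assignment to {P3, P4} ships for at least 240.
Compare {P1, P4}: its best feasible assignment gives total 521.
Compare {P1, P3, P4}: its best feasible assignment gives total 540.
Every other set of open sites that can feasibly serve all demand totals ≥ 521 even under its best assignment. Minimum: 487.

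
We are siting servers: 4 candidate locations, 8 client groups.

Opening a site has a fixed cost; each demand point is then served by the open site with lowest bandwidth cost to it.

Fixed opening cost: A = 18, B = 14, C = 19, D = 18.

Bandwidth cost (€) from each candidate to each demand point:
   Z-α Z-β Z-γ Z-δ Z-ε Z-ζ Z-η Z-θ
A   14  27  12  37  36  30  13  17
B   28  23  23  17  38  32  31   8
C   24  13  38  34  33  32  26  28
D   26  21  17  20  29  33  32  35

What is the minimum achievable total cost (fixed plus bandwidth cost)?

Open {A, B}: assign each demand point to its cheapest open site.
  Z-α→A 14, Z-β→B 23, Z-γ→A 12, Z-δ→B 17, Z-ε→A 36, Z-ζ→A 30, Z-η→A 13, Z-θ→B 8
  bandwidth cost 153, fixed 32 → total 185.
Compare {A, B, C}: bandwidth cost 140 + fixed 51 = 191.
Compare {A, D}: bandwidth cost 156 + fixed 36 = 192.
Compare {A, B, D}: bandwidth cost 144 + fixed 50 = 194.
All other subsets cost ≥ 191. Minimum total cost: 185.

185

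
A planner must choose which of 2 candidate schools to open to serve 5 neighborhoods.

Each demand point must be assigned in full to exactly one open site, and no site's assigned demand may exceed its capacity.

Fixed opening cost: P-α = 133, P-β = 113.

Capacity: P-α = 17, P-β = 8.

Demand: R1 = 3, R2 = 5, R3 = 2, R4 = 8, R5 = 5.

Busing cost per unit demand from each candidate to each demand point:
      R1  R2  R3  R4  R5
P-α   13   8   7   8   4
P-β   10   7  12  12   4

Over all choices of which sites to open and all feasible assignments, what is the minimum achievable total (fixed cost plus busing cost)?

Open {P-α, P-β}; cheapest assignment that respects the capacities:
  P-α (cap 17, load 15): R3, R4, R5 — cost 2×7 + 8×8 + 5×4 = 98
  P-β (cap 8, load 8): R1, R2 — cost 3×10 + 5×7 = 65
  Shipping 163, fixed 246 → total 409.
  Any other capacity-feasible assignment to {P-α, P-β} ships for at least 163.
Total demand is 23 and no other set of sites has combined capacity ≥ 23, so {P-α, P-β} is the only feasible choice of open sites. Minimum: 409.

409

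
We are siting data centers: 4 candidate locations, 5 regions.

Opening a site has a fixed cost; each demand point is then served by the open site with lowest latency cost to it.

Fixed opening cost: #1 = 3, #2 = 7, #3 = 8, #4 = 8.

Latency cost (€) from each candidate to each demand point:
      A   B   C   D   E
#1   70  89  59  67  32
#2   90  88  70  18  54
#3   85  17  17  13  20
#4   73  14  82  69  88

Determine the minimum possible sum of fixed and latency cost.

Open {#1, #3}: assign each demand point to its cheapest open site.
  A→#1 70, B→#3 17, C→#3 17, D→#3 13, E→#3 20
  latency cost 137, fixed 11 → total 148.
Compare {#3, #4}: latency cost 137 + fixed 16 = 153.
Compare {#1, #3, #4}: latency cost 134 + fixed 19 = 153.
Compare {#1, #2, #3}: latency cost 137 + fixed 18 = 155.
All other subsets cost ≥ 153. Minimum total cost: 148.

148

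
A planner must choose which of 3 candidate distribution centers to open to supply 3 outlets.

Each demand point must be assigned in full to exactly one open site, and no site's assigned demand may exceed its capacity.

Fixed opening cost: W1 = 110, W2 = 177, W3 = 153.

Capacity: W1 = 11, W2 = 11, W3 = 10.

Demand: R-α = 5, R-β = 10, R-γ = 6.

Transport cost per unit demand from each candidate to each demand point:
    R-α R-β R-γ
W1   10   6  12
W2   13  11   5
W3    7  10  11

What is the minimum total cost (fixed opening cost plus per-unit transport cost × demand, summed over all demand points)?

Open {W1, W2}; cheapest assignment that respects the capacities:
  W1 (cap 11, load 10): R-β — cost 10×6 = 60
  W2 (cap 11, load 11): R-α, R-γ — cost 5×13 + 6×5 = 95
  Shipping 155, fixed 287 → total 442.
  Any other capacity-feasible assignment to {W1, W2} ships for at least 155.
Compare {W1, W3}: its best feasible assignment gives total 485.
Compare {W2, W3}: its best feasible assignment gives total 525.
Every other set of open sites that can feasibly serve all demand totals ≥ 485 even under its best assignment. Minimum: 442.

442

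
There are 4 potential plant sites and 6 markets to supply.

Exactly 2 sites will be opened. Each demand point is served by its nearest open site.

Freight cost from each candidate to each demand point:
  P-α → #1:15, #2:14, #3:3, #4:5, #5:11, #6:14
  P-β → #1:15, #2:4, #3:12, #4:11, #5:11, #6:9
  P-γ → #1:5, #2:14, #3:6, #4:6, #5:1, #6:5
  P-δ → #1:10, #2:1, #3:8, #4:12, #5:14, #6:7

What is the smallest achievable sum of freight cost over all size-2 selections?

24

Open {P-γ, P-δ}.
  #1→P-γ 5, #2→P-δ 1, #3→P-γ 6, #4→P-γ 6, #5→P-γ 1, #6→P-γ 5  ⇒ total 24.
Compare {P-β, P-γ}: total 27.
Compare {P-α, P-γ}: total 33.
No size-2 selection does better; minimum is 24.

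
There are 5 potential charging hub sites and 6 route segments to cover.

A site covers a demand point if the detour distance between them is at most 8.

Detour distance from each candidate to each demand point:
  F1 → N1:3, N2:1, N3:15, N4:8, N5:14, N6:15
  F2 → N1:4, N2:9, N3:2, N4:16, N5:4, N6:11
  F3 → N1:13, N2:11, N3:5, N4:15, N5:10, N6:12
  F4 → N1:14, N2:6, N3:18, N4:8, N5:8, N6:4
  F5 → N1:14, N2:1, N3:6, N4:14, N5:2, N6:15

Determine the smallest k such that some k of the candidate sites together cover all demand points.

Coverage sets (demand points within 8 of each site):
  F1: {N1, N2, N4}
  F2: {N1, N3, N5}
  F3: {N3}
  F4: {N2, N4, N5, N6}
  F5: {N2, N3, N5}
No single site covers all 6 demand points.
But {F2, F4} covers everything, so the minimum is 2.

2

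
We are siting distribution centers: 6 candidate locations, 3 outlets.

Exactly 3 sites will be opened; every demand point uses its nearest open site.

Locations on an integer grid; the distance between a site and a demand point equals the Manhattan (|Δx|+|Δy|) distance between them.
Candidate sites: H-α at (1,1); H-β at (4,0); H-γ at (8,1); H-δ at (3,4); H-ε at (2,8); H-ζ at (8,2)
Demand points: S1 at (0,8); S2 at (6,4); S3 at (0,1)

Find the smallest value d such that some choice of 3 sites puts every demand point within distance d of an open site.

Open {H-α, H-δ, H-ε}.
  Farthest demand point is S2 at distance 3 (to H-δ); all others are ≤ 3.
With {H-α, H-ε, H-ζ} the worst case is 4.
With {H-α, H-γ, H-ε} the worst case is 5.
No size-3 selection achieves below 3.

3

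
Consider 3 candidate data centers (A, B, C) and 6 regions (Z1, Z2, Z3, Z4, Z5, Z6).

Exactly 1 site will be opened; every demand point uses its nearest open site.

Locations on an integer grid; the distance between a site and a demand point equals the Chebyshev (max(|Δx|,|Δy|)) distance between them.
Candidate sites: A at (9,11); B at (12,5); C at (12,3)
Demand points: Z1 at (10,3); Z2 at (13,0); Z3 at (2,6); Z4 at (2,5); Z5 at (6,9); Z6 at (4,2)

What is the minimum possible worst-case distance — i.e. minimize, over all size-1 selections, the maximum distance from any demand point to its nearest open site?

Open {B}.
  Farthest demand point is Z3 at distance 10 (to B); all others are ≤ 10.
With {C} the worst case is 10.
With {A} the worst case is 11.
No size-1 selection achieves below 10.

10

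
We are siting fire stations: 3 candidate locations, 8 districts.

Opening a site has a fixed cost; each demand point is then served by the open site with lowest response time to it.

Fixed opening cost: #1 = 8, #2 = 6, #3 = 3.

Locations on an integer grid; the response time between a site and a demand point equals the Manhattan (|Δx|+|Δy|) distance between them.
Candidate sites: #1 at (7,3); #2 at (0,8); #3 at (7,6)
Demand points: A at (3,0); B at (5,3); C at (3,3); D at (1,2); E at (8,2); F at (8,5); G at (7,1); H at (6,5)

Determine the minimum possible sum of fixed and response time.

Open {#1}: assign each demand point to its cheapest open site.
  A→#1 7, B→#1 2, C→#1 4, D→#1 7, E→#1 2, F→#1 3, G→#1 2, H→#1 3
  response time 30, fixed 8 → total 38.
Compare {#1, #3}: response time 28 + fixed 11 = 39.
Compare {#1, #2}: response time 30 + fixed 14 = 44.
Compare {#1, #2, #3}: response time 28 + fixed 17 = 45.
All other subsets cost ≥ 39. Minimum total cost: 38.

38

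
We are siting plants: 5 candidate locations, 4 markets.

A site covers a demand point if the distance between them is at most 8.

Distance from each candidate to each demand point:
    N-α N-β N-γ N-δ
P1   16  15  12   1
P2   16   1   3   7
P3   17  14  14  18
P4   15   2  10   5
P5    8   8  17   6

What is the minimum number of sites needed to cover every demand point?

2

Coverage sets (demand points within 8 of each site):
  P1: {N-δ}
  P2: {N-β, N-γ, N-δ}
  P3: {}
  P4: {N-β, N-δ}
  P5: {N-α, N-β, N-δ}
No single site covers all 4 demand points.
But {P2, P5} covers everything, so the minimum is 2.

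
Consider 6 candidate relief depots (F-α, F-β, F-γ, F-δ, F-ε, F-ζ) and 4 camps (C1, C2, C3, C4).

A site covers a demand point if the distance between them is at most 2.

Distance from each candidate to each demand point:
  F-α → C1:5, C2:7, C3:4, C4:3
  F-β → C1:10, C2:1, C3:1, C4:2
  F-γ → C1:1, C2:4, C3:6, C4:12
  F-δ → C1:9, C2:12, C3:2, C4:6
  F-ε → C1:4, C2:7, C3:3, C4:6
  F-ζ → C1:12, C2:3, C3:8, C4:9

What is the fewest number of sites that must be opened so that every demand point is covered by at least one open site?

Coverage sets (demand points within 2 of each site):
  F-α: {}
  F-β: {C2, C3, C4}
  F-γ: {C1}
  F-δ: {C3}
  F-ε: {}
  F-ζ: {}
No single site covers all 4 demand points.
But {F-β, F-γ} covers everything, so the minimum is 2.

2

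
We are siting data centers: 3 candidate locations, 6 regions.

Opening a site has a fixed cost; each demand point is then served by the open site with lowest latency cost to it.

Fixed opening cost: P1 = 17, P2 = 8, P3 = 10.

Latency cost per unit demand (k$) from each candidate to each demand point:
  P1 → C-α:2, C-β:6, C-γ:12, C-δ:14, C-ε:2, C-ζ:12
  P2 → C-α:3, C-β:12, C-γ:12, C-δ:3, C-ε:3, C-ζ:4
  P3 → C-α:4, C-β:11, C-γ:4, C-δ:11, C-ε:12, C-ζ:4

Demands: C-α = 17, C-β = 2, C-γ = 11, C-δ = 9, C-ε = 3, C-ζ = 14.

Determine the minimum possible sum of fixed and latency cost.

214

Open {P1, P2, P3}: assign each demand point to its cheapest open site.
  C-α→P1 17×2=34, C-β→P1 2×6=12, C-γ→P3 11×4=44, C-δ→P2 9×3=27, C-ε→P1 3×2=6, C-ζ→P2 14×4=56
  latency cost 179, fixed 35 → total 214.
Compare {P2, P3}: latency cost 209 + fixed 18 = 227.
Compare {P1, P3}: latency cost 251 + fixed 27 = 278.
Compare {P1, P2}: latency cost 267 + fixed 25 = 292.
All other subsets cost ≥ 227. Minimum total cost: 214.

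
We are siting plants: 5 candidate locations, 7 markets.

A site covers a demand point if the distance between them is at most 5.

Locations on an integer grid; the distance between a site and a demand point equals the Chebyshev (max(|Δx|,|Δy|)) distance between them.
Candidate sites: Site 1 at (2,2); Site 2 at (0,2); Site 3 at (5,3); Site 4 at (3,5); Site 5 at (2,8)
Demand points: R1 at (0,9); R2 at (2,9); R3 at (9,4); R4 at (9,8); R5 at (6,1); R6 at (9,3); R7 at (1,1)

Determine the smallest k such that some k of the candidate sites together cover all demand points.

Coverage sets (demand points within 5 of each site):
  Site 1: {R5, R7}
  Site 2: {R7}
  Site 3: {R3, R4, R5, R6, R7}
  Site 4: {R1, R2, R5, R7}
  Site 5: {R1, R2}
No single site covers all 7 demand points.
But {Site 3, Site 4} covers everything, so the minimum is 2.

2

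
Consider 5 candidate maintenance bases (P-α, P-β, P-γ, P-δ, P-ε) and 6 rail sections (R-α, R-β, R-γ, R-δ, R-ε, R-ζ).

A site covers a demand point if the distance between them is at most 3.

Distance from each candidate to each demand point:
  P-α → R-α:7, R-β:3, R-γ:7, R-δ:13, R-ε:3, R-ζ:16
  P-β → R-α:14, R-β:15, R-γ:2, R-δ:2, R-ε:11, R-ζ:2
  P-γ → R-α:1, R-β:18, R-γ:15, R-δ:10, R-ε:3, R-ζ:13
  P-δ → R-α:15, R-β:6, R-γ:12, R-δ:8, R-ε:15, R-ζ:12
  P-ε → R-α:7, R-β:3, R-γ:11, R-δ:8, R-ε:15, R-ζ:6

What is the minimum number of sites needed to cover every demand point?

Coverage sets (demand points within 3 of each site):
  P-α: {R-β, R-ε}
  P-β: {R-γ, R-δ, R-ζ}
  P-γ: {R-α, R-ε}
  P-δ: {}
  P-ε: {R-β}
No 2 sites suffice: every size-2 union leaves at least one demand point uncovered.
But {P-α, P-β, P-γ} covers everything, so the minimum is 3.

3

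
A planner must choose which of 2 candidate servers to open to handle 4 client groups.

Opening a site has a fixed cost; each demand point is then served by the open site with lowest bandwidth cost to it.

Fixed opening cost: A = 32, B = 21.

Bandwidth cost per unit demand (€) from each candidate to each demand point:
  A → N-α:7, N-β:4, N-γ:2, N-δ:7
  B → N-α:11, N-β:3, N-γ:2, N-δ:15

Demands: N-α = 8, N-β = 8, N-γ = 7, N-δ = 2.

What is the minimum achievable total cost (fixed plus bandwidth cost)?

148

Open {A}: assign each demand point to its cheapest open site.
  N-α→A 8×7=56, N-β→A 8×4=32, N-γ→A 7×2=14, N-δ→A 2×7=14
  bandwidth cost 116, fixed 32 → total 148.
Compare {A, B}: bandwidth cost 108 + fixed 53 = 161.
Compare {B}: bandwidth cost 156 + fixed 21 = 177.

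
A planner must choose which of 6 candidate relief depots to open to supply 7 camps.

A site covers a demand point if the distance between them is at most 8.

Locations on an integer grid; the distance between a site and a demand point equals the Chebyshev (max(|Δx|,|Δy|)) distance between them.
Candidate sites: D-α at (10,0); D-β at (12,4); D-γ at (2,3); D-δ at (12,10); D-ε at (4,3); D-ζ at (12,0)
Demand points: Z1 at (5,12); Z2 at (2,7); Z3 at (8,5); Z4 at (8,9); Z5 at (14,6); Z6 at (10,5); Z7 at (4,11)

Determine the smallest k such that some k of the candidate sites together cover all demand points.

Coverage sets (demand points within 8 of each site):
  D-α: {Z2, Z3, Z5, Z6}
  D-β: {Z1, Z3, Z4, Z5, Z6, Z7}
  D-γ: {Z2, Z3, Z4, Z6, Z7}
  D-δ: {Z1, Z3, Z4, Z5, Z6, Z7}
  D-ε: {Z2, Z3, Z4, Z6, Z7}
  D-ζ: {Z3, Z5, Z6}
No single site covers all 7 demand points.
But {D-α, D-β} covers everything, so the minimum is 2.

2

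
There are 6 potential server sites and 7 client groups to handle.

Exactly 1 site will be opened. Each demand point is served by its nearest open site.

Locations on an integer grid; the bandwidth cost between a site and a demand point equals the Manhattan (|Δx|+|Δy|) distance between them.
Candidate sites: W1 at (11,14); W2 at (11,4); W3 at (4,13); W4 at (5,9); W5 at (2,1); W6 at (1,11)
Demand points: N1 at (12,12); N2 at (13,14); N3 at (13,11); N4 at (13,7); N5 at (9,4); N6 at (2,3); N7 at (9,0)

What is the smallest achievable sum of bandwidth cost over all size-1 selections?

53

Open {W2}.
  N1→W2 9, N2→W2 12, N3→W2 9, N4→W2 5, N5→W2 2, N6→W2 10, N7→W2 6  ⇒ total 53.
Compare {W1}: total 67.
Compare {W4}: total 74.
No size-1 selection does better; minimum is 53.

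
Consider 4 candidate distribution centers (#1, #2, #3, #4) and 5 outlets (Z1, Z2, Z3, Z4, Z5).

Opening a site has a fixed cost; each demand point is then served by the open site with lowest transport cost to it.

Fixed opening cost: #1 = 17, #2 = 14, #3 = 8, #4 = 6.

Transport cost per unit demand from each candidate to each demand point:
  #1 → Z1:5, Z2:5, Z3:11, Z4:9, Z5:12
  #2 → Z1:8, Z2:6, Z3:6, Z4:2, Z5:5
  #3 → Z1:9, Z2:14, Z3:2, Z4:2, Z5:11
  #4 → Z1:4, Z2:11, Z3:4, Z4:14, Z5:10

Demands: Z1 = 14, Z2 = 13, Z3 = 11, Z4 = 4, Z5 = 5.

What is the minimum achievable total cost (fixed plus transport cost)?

Open {#2, #3, #4}: assign each demand point to its cheapest open site.
  Z1→#4 14×4=56, Z2→#2 13×6=78, Z3→#3 11×2=22, Z4→#2 4×2=8, Z5→#2 5×5=25
  transport cost 189, fixed 28 → total 217.
Compare {#1, #2, #3, #4}: transport cost 176 + fixed 45 = 221.
Compare {#1, #2, #3}: transport cost 190 + fixed 39 = 229.
Compare {#2, #4}: transport cost 211 + fixed 20 = 231.
All other subsets cost ≥ 221. Minimum total cost: 217.

217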